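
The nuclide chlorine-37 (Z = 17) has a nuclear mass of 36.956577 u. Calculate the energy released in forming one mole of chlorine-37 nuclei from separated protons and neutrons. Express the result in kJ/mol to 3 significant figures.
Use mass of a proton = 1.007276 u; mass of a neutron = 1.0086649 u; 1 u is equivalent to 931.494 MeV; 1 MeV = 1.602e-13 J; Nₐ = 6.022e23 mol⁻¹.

Σm = 17·m_p + 20·m_n = 17.123692 + 20.1732980 = 37.2969900 u
Mass defect Δm = 37.2969900 − 36.956577 = 0.3404130 u
Binding energy = Δm·c² = 0.3404130 × 931.494 MeV/u = 317.093 MeV
Per nucleus in joules: 317.093 MeV × 1.602e-13 J/MeV = 5.0798e-11 J
Per mole: 5.0798e-11 J × 6.022e23 mol⁻¹ = 3.0591e+13 J/mol

3.06e+10 kJ/mol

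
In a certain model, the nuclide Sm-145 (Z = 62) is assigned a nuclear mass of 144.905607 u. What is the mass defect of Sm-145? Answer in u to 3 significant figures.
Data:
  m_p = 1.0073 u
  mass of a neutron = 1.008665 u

1.27 u

With 62 protons and 83 neutrons (A = 145):
Mass of separated nucleons = 62(1.0073) + 83(1.008665) = 62.4526 + 83.719195 = 146.171795 u
Mass defect Δm = 146.171795 − 144.905607 = 1.266188 u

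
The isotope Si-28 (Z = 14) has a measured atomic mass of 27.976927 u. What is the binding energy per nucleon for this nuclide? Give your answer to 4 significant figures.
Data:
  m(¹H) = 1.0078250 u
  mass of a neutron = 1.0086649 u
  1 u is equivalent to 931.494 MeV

Mass of separated nucleons = 14(1.0078250) + 14(1.0086649) = 14.1095500 + 14.1213086 = 28.2308586 u
The mass defect is 28.2308586 − 27.976927 = 0.2539316 u.
E_B = 0.2539316 × 931.494 = 236.536 MeV
Per nucleon: 236.536 / 28 = 8.448 MeV

8.448 MeV/nucleon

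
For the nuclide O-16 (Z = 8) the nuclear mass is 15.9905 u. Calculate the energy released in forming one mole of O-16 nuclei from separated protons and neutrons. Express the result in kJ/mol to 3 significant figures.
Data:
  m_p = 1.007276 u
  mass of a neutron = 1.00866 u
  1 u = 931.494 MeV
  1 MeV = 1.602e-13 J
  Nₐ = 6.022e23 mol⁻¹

1.23e+10 kJ/mol

With 8 protons and 8 neutrons (A = 16):
Σm = 8·m_p + 8·m_n = 8.058208 + 8.06928 = 16.127488 u
Δm = 16.127488 − 15.9905 = 0.136988 u
Binding energy = Δm·c² = 0.136988 × 931.494 MeV/u = 127.604 MeV
Per nucleus in joules: 127.604 MeV × 1.602e-13 J/MeV = 2.0442e-11 J
Per mole: 2.0442e-11 J × 6.022e23 mol⁻¹ = 1.2310e+13 J/mol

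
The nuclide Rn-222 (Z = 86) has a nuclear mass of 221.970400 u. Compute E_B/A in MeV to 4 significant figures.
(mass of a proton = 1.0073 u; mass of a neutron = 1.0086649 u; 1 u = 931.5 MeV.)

Total constituent mass: 86 × 1.0073 + 136 × 1.0086649 = 223.8062264 u
Δm = 223.8062264 − 221.970400 = 1.8358264 u
Converting to energy: 1.8358264 u × 931.5 MeV/u = 1710.07 MeV
Dividing by A = 222 gives 7.703 MeV per nucleon.

7.703 MeV/nucleon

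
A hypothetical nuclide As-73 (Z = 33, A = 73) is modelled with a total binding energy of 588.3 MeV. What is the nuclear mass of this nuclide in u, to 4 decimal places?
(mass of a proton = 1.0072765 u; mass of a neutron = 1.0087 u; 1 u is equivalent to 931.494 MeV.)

72.9566 u

Mass defect = 588.3 MeV / (931.494 MeV/u) = 0.631566 u
Constituent mass = 33(1.0072765) + 40(1.0087) = 73.5881245 u
Nuclear mass = 73.5881245 − 0.631566 = 72.9565585 u ≈ 72.9566 u (to 4 decimal places)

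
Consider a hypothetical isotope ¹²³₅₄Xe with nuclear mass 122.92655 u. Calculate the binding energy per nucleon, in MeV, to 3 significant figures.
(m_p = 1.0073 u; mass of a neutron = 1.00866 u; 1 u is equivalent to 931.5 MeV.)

8.07 MeV/nucleon

With 54 protons and 69 neutrons (A = 123):
Σm = 54·m_p + 69·m_n = 54.3942 + 69.59754 = 123.99174 u
The mass defect is 123.99174 − 122.92655 = 1.06519 u.
Converting to energy: 1.06519 u × 931.5 MeV/u = 992.224 MeV
Per nucleon: 992.224 / 123 = 8.067 MeV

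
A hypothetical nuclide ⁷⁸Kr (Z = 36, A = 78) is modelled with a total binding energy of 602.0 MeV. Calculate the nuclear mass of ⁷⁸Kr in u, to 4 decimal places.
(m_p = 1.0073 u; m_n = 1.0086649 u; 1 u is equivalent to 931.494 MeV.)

77.9805 u

Mass defect = 602.0 MeV / (931.494 MeV/u) = 0.646274 u
Constituent mass = 36(1.0073) + 42(1.0086649) = 78.6267258 u
Nuclear mass = 78.6267258 − 0.646274 = 77.9804518 u ≈ 77.9805 u (to 4 decimal places)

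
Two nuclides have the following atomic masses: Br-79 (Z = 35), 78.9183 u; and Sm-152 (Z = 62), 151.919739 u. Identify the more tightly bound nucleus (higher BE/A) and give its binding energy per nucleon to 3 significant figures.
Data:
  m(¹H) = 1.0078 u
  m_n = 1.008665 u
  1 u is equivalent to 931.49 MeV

Br-79: Σm = 35(1.0078) + 44(1.008665) = 79.654260 u; Δm = 0.735960 u; E_B = 685.54 MeV; E_B/A = 8.678 MeV
Sm-152: Σm = 62(1.0078) + 90(1.008665) = 153.263450 u; Δm = 1.343711 u; E_B = 1251.653 MeV; E_B/A = 8.2346 MeV
Br-79 has the higher binding energy per nucleon, so it is the more tightly bound nucleus.

Br-79; 8.68 MeV/nucleon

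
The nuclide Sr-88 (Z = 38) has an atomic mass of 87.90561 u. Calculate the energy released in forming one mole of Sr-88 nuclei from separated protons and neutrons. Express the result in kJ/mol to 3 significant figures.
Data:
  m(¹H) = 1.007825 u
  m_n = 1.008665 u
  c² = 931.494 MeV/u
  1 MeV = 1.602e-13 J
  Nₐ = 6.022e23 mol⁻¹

7.41e+10 kJ/mol

The nucleus contains 38 protons and 88 − 38 = 50 neutrons.
Total constituent mass: 38 × 1.007825 + 50 × 1.008665 = 88.730600 u
The mass defect is 88.730600 − 87.90561 = 0.824990 u.
E_B = 0.824990 × 931.494 = 768.473 MeV
Per nucleus in joules: 768.473 MeV × 1.602e-13 J/MeV = 1.2311e-10 J
Per mole: 1.2311e-10 J × 6.022e23 mol⁻¹ = 7.4137e+13 J/mol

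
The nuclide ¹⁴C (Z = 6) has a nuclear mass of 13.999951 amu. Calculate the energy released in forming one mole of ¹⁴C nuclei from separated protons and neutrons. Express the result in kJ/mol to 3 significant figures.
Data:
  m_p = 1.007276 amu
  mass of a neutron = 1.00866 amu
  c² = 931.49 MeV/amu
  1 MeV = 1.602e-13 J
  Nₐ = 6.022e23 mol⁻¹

1.02e+10 kJ/mol

Z = 6, so N = A − Z = 14 − 6 = 8.
Total constituent mass: 6 × 1.007276 + 8 × 1.00866 = 14.112936 amu
Δm = 14.112936 − 13.999951 = 0.112985 amu
E_B = 0.112985 × 931.49 = 105.244 MeV
Per nucleus in joules: 105.244 MeV × 1.602e-13 J/MeV = 1.6860e-11 J
Per mole: 1.6860e-11 J × 6.022e23 mol⁻¹ = 1.0153e+13 J/mol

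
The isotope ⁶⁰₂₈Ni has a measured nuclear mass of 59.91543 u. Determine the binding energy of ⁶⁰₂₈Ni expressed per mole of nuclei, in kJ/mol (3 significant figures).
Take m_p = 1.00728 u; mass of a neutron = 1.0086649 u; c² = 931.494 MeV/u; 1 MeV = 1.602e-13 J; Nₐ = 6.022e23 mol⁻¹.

Mass of separated nucleons = 28(1.00728) + 32(1.0086649) = 28.20384 + 32.2772768 = 60.4811168 u
The mass defect is 60.4811168 − 59.91543 = 0.5656868 u.
Converting to energy: 0.5656868 u × 931.494 MeV/u = 526.934 MeV
Per nucleus in joules: 526.934 MeV × 1.602e-13 J/MeV = 8.4415e-11 J
Per mole: 8.4415e-11 J × 6.022e23 mol⁻¹ = 5.0835e+13 J/mol

5.08e+10 kJ/mol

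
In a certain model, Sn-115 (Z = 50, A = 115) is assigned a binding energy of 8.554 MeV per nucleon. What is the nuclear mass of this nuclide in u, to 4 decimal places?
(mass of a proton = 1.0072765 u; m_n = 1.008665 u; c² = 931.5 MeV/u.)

Total binding energy = 115 × 8.554 = 983.710 MeV
Mass defect = 983.710 MeV / (931.5 MeV/u) = 1.056049 u
Constituent mass = 50(1.0072765) + 65(1.008665) = 115.9270500 u
Nuclear mass = 115.9270500 − 1.056049 = 114.8710010 u ≈ 114.8710 u (to 4 decimal places)

114.8710 u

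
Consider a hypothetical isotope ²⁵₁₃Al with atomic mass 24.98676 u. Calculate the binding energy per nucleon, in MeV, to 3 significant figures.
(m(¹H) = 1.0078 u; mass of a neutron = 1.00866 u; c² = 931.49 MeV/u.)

8.14 MeV/nucleon

Σm = 13·m(¹H) + 12·m_n = 13.1014 + 12.10392 = 25.20532 u
Mass defect Δm = 25.20532 − 24.98676 = 0.21856 u
E_B = 0.21856 × 931.49 = 203.586 MeV
Per nucleon: 203.586 / 25 = 8.143 MeV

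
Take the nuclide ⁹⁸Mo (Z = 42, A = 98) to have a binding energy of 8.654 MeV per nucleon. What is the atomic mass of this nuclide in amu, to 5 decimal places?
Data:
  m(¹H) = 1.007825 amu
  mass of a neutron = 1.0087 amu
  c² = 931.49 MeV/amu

97.90538 amu

Total binding energy = 98 × 8.654 = 848.092 MeV
Mass defect = 848.092 MeV / (931.49 MeV/amu) = 0.9104682 amu
Constituent mass = 42(1.007825) + 56(1.0087) = 98.815850 amu
Atomic mass = 98.815850 − 0.9104682 = 97.9053818 amu ≈ 97.90538 amu (to 5 decimal places)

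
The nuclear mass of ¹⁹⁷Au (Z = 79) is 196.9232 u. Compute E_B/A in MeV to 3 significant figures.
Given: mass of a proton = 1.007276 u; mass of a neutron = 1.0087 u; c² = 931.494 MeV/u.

The nucleus contains 79 protons and 197 − 79 = 118 neutrons.
Σm = 79·m_p + 118·m_n = 79.574804 + 119.0266 = 198.601404 u
Mass defect Δm = 198.601404 − 196.9232 = 1.678204 u
E_B = 1.678204 × 931.494 = 1563.24 MeV
Dividing by A = 197 gives 7.935 MeV per nucleon.

7.94 MeV/nucleon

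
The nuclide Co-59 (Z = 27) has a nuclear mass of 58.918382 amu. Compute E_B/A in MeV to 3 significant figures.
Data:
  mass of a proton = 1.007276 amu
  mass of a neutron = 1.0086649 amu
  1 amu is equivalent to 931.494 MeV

8.77 MeV/nucleon

The nucleus contains 27 protons and 59 − 27 = 32 neutrons.
Total constituent mass: 27 × 1.007276 + 32 × 1.0086649 = 59.4737288 amu
Δm = 59.4737288 − 58.918382 = 0.5553468 amu
Converting to energy: 0.5553468 amu × 931.494 MeV/amu = 517.302 MeV
BE/A = 517.302 MeV / 59 = 8.768 MeV/nucleon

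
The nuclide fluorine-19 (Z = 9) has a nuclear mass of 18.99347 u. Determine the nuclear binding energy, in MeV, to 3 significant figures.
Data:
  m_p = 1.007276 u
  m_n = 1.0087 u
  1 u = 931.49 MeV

148 MeV

With 9 protons and 10 neutrons (A = 19):
Total constituent mass: 9 × 1.007276 + 10 × 1.0087 = 19.152484 u
Mass defect Δm = 19.152484 − 18.99347 = 0.159014 u
Converting to energy: 0.159014 u × 931.49 MeV/u = 148.120 MeV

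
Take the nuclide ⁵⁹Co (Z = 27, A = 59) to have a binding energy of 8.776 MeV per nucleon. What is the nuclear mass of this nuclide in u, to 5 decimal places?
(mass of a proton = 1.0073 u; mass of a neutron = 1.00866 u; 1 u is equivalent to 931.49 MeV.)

Total binding energy = 59 × 8.776 = 517.784 MeV
Mass defect = 517.784 MeV / (931.49 MeV/u) = 0.5558664 u
Constituent mass = 27(1.0073) + 32(1.00866) = 59.47422 u
Nuclear mass = 59.47422 − 0.5558664 = 58.9183536 u ≈ 58.91835 u (to 5 decimal places)

58.91835 u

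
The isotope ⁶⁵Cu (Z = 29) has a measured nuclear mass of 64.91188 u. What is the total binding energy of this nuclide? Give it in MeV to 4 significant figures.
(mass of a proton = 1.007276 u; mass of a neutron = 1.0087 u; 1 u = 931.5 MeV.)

570.4 MeV

Mass of separated nucleons = 29(1.007276) + 36(1.0087) = 29.211004 + 36.3132 = 65.524204 u
The mass defect is 65.524204 − 64.91188 = 0.612324 u.
Binding energy = Δm·c² = 0.612324 × 931.5 MeV/u = 570.380 MeV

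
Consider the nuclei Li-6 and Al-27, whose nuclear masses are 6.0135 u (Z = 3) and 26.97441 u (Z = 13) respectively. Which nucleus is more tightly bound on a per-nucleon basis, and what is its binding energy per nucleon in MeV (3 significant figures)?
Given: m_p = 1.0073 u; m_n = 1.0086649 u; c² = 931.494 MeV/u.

Al-27; 8.34 MeV/nucleon

Li-6: Σm = 3(1.0073) + 3(1.0086649) = 6.0478947 u; Δm = 0.0343947 u; E_B = 32.038 MeV; E_B/A = 5.340 MeV
Al-27: Σm = 13(1.0073) + 14(1.0086649) = 27.2162086 u; Δm = 0.2417986 u; E_B = 225.23 MeV; E_B/A = 8.342 MeV
Al-27 has the higher binding energy per nucleon, so it is the more tightly bound nucleus.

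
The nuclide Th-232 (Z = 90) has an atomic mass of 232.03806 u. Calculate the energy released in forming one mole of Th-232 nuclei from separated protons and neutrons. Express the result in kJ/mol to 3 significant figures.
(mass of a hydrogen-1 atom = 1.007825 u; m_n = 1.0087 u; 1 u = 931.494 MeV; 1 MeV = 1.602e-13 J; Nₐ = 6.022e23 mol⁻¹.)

1.71e+11 kJ/mol

Σm = 90·m(¹H) + 142·m_n = 90.704250 + 143.2354 = 233.939650 u
The mass defect is 233.939650 − 232.03806 = 1.901590 u.
Binding energy = Δm·c² = 1.901590 × 931.494 MeV/u = 1771.32 MeV
Per nucleus in joules: 1771.32 MeV × 1.602e-13 J/MeV = 2.8377e-10 J
Per mole: 2.8377e-10 J × 6.022e23 mol⁻¹ = 1.7089e+14 J/mol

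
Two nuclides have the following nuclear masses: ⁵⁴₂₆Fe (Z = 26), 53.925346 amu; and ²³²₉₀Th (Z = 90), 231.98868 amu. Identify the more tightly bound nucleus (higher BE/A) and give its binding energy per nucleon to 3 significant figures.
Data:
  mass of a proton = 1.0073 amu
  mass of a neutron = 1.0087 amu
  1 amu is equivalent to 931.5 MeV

⁵⁴₂₆Fe; 8.76 MeV/nucleon

⁵⁴₂₆Fe: Σm = 26(1.0073) + 28(1.0087) = 54.4334 amu; Δm = 0.508054 amu; E_B = 473.25 MeV; E_B/A = 8.764 MeV
²³²₉₀Th: Σm = 90(1.0073) + 142(1.0087) = 233.8924 amu; Δm = 1.90372 amu; E_B = 1773.3 MeV; E_B/A = 7.644 MeV
⁵⁴₂₆Fe has the higher binding energy per nucleon, so it is the more tightly bound nucleus.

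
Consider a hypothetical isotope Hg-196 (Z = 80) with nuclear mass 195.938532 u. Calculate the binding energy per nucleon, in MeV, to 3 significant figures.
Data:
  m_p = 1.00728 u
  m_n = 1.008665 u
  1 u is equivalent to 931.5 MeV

With 80 protons and 116 neutrons (A = 196):
Mass of separated nucleons = 80(1.00728) + 116(1.008665) = 80.58240 + 117.005140 = 197.587540 u
Mass defect Δm = 197.587540 − 195.938532 = 1.649008 u
Binding energy = Δm·c² = 1.649008 × 931.5 MeV/u = 1536.05 MeV
Per nucleon: 1536.05 / 196 = 7.837 MeV

7.84 MeV/nucleon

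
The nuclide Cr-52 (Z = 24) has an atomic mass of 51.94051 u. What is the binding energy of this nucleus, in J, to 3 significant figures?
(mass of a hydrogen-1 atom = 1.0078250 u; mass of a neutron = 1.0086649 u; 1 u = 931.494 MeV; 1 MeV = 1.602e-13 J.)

7.31e-11 J

Total constituent mass: 24 × 1.0078250 + 28 × 1.0086649 = 52.4304172 u
Δm = 52.4304172 − 51.94051 = 0.4899072 u
Converting to energy: 0.4899072 u × 931.494 MeV/u = 456.346 MeV
In joules: 456.346 MeV × 1.602e-13 J/MeV = 7.3107e-11 J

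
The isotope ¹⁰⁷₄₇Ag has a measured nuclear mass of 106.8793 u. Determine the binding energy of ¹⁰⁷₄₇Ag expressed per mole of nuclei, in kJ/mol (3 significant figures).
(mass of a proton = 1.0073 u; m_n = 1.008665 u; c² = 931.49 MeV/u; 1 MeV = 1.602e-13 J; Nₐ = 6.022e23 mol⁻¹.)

8.84e+10 kJ/mol

With 47 protons and 60 neutrons (A = 107):
Total constituent mass: 47 × 1.0073 + 60 × 1.008665 = 107.863000 u
Δm = 107.863000 − 106.8793 = 0.983700 u
Binding energy = Δm·c² = 0.983700 × 931.49 MeV/u = 916.307 MeV
Per nucleus in joules: 916.307 MeV × 1.602e-13 J/MeV = 1.4679e-10 J
Per mole: 1.4679e-10 J × 6.022e23 mol⁻¹ = 8.8397e+13 J/mol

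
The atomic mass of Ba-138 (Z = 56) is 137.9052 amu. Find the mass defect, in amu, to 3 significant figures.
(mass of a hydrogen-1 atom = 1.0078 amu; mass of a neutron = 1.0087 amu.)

1.25 amu

Z = 56, so N = A − Z = 138 − 56 = 82.
Total constituent mass: 56 × 1.0078 + 82 × 1.0087 = 139.1502 amu
Mass defect Δm = 139.1502 − 137.9052 = 1.2450 amu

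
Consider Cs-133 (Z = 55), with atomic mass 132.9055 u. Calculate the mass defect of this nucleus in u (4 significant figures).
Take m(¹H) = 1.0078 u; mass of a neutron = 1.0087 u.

1.202 u

With 55 protons and 78 neutrons (A = 133):
Mass of separated nucleons = 55(1.0078) + 78(1.0087) = 55.4290 + 78.6786 = 134.1076 u
Δm = 134.1076 − 132.9055 = 1.2021 u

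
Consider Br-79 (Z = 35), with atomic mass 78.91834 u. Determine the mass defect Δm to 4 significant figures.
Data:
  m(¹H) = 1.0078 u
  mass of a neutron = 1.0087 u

With 35 protons and 44 neutrons (A = 79):
Total constituent mass: 35 × 1.0078 + 44 × 1.0087 = 79.6558 u
The mass defect is 79.6558 − 78.91834 = 0.73746 u.

0.7375 u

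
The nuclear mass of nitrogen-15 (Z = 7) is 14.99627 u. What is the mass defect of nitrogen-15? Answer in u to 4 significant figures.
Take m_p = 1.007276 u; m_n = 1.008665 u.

With 7 protons and 8 neutrons (A = 15):
Total constituent mass: 7 × 1.007276 + 8 × 1.008665 = 15.120252 u
Δm = 15.120252 − 14.99627 = 0.123982 u

0.1240 u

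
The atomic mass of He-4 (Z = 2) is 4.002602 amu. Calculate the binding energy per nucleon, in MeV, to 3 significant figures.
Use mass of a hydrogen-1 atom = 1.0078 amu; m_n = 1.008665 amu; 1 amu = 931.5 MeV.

7.06 MeV/nucleon

Mass of separated nucleons = 2(1.0078) + 2(1.008665) = 2.0156 + 2.017330 = 4.032930 amu
Mass defect Δm = 4.032930 − 4.002602 = 0.030328 amu
Converting to energy: 0.030328 amu × 931.5 MeV/amu = 28.2505 MeV
Per nucleon: 28.2505 / 4 = 7.063 MeV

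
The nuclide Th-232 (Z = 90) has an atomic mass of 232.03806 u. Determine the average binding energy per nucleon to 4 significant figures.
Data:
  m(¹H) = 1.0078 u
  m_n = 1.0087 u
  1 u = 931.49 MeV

7.626 MeV/nucleon

Mass of separated nucleons = 90(1.0078) + 142(1.0087) = 90.7020 + 143.2354 = 233.9374 u
Mass defect Δm = 233.9374 − 232.03806 = 1.89934 u
Binding energy = Δm·c² = 1.89934 × 931.49 MeV/u = 1769.22 MeV
BE/A = 1769.22 MeV / 232 = 7.626 MeV/nucleon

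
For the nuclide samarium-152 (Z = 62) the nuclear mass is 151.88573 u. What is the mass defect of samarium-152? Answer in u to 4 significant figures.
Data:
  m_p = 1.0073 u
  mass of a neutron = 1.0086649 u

With 62 protons and 90 neutrons (A = 152):
Mass of separated nucleons = 62(1.0073) + 90(1.0086649) = 62.4526 + 90.7798410 = 153.2324410 u
Mass defect Δm = 153.2324410 − 151.88573 = 1.3467110 u

1.347 u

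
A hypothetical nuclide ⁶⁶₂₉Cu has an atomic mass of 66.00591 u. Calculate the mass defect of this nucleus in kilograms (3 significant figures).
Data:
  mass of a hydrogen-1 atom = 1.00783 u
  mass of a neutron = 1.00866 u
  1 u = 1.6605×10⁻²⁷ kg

Z = 29, so N = A − Z = 66 − 29 = 37.
Total constituent mass: 29 × 1.00783 + 37 × 1.00866 = 66.54749 u
The mass defect is 66.54749 − 66.00591 = 0.54158 u.
In SI units: 0.54158 u × 1.6605×10⁻²⁷ kg/u = 8.9929e-28 kg

8.99e-28 kg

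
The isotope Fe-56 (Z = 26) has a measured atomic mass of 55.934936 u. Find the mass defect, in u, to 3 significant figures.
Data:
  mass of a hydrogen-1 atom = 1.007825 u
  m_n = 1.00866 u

The nucleus contains 26 protons and 56 − 26 = 30 neutrons.
Σm = 26·m(¹H) + 30·m_n = 26.203450 + 30.25980 = 56.463250 u
The mass defect is 56.463250 − 55.934936 = 0.528314 u.

0.528 u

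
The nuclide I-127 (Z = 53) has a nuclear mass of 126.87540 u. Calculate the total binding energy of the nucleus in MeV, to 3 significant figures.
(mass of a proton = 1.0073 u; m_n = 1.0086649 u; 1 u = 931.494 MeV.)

1070 MeV

Mass of separated nucleons = 53(1.0073) + 74(1.0086649) = 53.3869 + 74.6412026 = 128.0281026 u
The mass defect is 128.0281026 − 126.87540 = 1.1527026 u.
Converting to energy: 1.1527026 u × 931.494 MeV/u = 1073.74 MeV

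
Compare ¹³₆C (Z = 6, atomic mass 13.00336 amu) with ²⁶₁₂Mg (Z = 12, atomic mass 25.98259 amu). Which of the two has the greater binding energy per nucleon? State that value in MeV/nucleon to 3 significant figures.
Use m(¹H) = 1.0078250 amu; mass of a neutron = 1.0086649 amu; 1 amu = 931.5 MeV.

²⁶₁₂Mg; 8.33 MeV/nucleon

¹³₆C: Σm = 6(1.0078250) + 7(1.0086649) = 13.1076043 amu; Δm = 0.1042443 amu; E_B = 97.104 MeV; E_B/A = 7.470 MeV
²⁶₁₂Mg: Σm = 12(1.0078250) + 14(1.0086649) = 26.2152086 amu; Δm = 0.2326186 amu; E_B = 216.68 MeV; E_B/A = 8.334 MeV
²⁶₁₂Mg has the higher binding energy per nucleon, so it is the more tightly bound nucleus.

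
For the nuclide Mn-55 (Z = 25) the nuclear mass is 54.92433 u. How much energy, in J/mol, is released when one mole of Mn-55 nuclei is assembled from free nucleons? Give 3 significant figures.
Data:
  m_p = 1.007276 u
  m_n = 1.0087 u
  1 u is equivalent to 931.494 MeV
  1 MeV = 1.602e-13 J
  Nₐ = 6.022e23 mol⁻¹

The nucleus contains 25 protons and 55 − 25 = 30 neutrons.
Mass of separated nucleons = 25(1.007276) + 30(1.0087) = 25.181900 + 30.2610 = 55.442900 u
Δm = 55.442900 − 54.92433 = 0.518570 u
Binding energy = Δm·c² = 0.518570 × 931.494 MeV/u = 483.045 MeV
Per nucleus in joules: 483.045 MeV × 1.602e-13 J/MeV = 7.7384e-11 J
Per mole: 7.7384e-11 J × 6.022e23 mol⁻¹ = 4.6601e+13 J/mol

4.66e+13 J/mol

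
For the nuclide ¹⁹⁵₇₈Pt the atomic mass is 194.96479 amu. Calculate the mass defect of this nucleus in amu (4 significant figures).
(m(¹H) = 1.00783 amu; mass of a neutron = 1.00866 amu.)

Total constituent mass: 78 × 1.00783 + 117 × 1.00866 = 196.62396 amu
The mass defect is 196.62396 − 194.96479 = 1.65917 amu.

1.659 amu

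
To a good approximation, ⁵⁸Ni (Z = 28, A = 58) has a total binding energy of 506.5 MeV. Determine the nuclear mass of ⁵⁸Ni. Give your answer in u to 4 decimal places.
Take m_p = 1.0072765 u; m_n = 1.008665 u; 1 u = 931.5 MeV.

57.9199 u

Mass defect = 506.5 MeV / (931.5 MeV/u) = 0.543747 u
Constituent mass = 28(1.0072765) + 30(1.008665) = 58.4636920 u
Nuclear mass = 58.4636920 − 0.543747 = 57.9199450 u ≈ 57.9199 u (to 4 decimal places)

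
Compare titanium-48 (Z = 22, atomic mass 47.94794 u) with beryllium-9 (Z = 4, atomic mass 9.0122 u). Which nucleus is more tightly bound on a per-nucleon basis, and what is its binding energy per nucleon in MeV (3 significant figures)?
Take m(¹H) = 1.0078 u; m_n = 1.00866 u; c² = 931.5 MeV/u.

titanium-48; 8.71 MeV/nucleon

titanium-48: Σm = 22(1.0078) + 26(1.00866) = 48.39676 u; Δm = 0.44882 u; E_B = 418.08 MeV; E_B/A = 8.710 MeV
beryllium-9: Σm = 4(1.0078) + 5(1.00866) = 9.07450 u; Δm = 0.06230 u; E_B = 58.032 MeV; E_B/A = 6.448 MeV
titanium-48 has the higher binding energy per nucleon, so it is the more tightly bound nucleus.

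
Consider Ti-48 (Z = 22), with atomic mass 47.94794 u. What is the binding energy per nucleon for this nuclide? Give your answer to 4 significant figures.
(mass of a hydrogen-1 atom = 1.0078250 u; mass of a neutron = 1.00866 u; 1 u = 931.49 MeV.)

8.720 MeV/nucleon

The nucleus contains 22 protons and 48 − 22 = 26 neutrons.
Mass of separated nucleons = 22(1.0078250) + 26(1.00866) = 22.1721500 + 26.22516 = 48.3973100 u
Δm = 48.3973100 − 47.94794 = 0.4493700 u
Converting to energy: 0.4493700 u × 931.49 MeV/u = 418.5837 MeV
Dividing by A = 48 gives 8.720 MeV per nucleon.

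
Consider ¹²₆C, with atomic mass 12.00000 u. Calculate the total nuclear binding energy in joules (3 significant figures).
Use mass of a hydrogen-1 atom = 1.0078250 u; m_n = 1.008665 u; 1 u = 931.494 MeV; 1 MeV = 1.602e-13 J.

Mass of separated nucleons = 6(1.0078250) + 6(1.008665) = 6.0469500 + 6.051990 = 12.0989400 u
The mass defect is 12.0989400 − 12.00000 = 0.0989400 u.
E_B = 0.0989400 × 931.494 = 92.1620 MeV
In joules: 92.1620 MeV × 1.602e-13 J/MeV = 1.4764e-11 J

1.48e-11 J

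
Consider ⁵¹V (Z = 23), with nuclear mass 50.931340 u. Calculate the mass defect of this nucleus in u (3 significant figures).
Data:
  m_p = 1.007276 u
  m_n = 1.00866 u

0.478 u

Mass of separated nucleons = 23(1.007276) + 28(1.00866) = 23.167348 + 28.24248 = 51.409828 u
Δm = 51.409828 − 50.931340 = 0.478488 u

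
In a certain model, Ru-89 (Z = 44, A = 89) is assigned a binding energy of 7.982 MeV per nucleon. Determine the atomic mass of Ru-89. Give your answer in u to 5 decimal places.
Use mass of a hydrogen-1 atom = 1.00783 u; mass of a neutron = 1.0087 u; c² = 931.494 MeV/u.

88.97338 u

Total binding energy = 89 × 7.982 = 710.398 MeV
Mass defect = 710.398 MeV / (931.494 MeV/u) = 0.7626437 u
Constituent mass = 44(1.00783) + 45(1.0087) = 89.73602 u
Atomic mass = 89.73602 − 0.7626437 = 88.9733763 u ≈ 88.97338 u (to 5 decimal places)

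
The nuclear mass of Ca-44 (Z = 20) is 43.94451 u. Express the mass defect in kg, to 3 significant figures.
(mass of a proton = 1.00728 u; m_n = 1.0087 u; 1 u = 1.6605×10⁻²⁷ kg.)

6.81e-28 kg

The nucleus contains 20 protons and 44 − 20 = 24 neutrons.
Σm = 20·m_p + 24·m_n = 20.14560 + 24.2088 = 44.35440 u
Mass defect Δm = 44.35440 − 43.94451 = 0.40989 u
In SI units: 0.40989 u × 1.6605×10⁻²⁷ kg/u = 6.8062e-28 kg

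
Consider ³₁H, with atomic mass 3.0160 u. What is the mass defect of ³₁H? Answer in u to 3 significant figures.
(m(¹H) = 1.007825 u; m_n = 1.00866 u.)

Mass of separated nucleons = 1(1.007825) + 2(1.00866) = 1.007825 + 2.01732 = 3.025145 u
Mass defect Δm = 3.025145 − 3.0160 = 0.009145 u

0.00915 u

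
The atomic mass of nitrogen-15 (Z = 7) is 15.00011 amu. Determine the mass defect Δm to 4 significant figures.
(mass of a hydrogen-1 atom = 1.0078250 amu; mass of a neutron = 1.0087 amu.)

0.1243 amu

With 7 protons and 8 neutrons (A = 15):
Total constituent mass: 7 × 1.0078250 + 8 × 1.0087 = 15.1243750 amu
The mass defect is 15.1243750 − 15.00011 = 0.1242650 amu.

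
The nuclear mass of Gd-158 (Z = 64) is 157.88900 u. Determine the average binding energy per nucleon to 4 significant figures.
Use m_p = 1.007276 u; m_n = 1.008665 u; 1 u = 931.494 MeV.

The nucleus contains 64 protons and 158 − 64 = 94 neutrons.
Σm = 64·m_p + 94·m_n = 64.465664 + 94.814510 = 159.280174 u
The mass defect is 159.280174 − 157.88900 = 1.391174 u.
Converting to energy: 1.391174 u × 931.494 MeV/u = 1295.87 MeV
Per nucleon: 1295.87 / 158 = 8.202 MeV

8.202 MeV/nucleon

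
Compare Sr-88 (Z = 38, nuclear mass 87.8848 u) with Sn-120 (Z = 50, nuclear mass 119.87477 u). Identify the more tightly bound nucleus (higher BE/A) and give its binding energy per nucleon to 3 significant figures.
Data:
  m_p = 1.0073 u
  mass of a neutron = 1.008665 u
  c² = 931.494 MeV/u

Sr-88: Σm = 38(1.0073) + 50(1.008665) = 88.710650 u; Δm = 0.825850 u; E_B = 769.27 MeV; E_B/A = 8.742 MeV
Sn-120: Σm = 50(1.0073) + 70(1.008665) = 120.971550 u; Δm = 1.096780 u; E_B = 1021.64 MeV; E_B/A = 8.514 MeV
Sr-88 has the higher binding energy per nucleon, so it is the more tightly bound nucleus.

Sr-88; 8.74 MeV/nucleon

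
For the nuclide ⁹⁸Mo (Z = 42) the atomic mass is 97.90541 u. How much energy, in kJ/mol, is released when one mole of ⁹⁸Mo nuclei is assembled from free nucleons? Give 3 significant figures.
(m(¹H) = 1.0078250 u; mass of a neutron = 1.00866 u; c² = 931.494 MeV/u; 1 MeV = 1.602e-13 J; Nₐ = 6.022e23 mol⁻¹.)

Z = 42, so N = A − Z = 98 − 42 = 56.
Σm = 42·m(¹H) + 56·m_n = 42.3286500 + 56.48496 = 98.8136100 u
Δm = 98.8136100 − 97.90541 = 0.9082000 u
Converting to energy: 0.9082000 u × 931.494 MeV/u = 845.983 MeV
Per nucleus in joules: 845.983 MeV × 1.602e-13 J/MeV = 1.3553e-10 J
Per mole: 1.3553e-10 J × 6.022e23 mol⁻¹ = 8.1616e+13 J/mol

8.16e+10 kJ/mol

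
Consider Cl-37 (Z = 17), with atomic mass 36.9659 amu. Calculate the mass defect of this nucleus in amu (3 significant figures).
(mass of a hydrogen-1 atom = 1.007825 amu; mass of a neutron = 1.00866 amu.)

Mass of separated nucleons = 17(1.007825) + 20(1.00866) = 17.133025 + 20.17320 = 37.306225 amu
The mass defect is 37.306225 − 36.9659 = 0.340325 amu.

0.340 amu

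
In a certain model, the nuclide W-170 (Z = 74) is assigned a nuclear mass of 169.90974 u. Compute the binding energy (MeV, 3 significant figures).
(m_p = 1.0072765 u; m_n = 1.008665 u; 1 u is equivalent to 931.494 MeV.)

1360 MeV

The nucleus contains 74 protons and 170 − 74 = 96 neutrons.
Total constituent mass: 74 × 1.0072765 + 96 × 1.008665 = 171.3703010 u
The mass defect is 171.3703010 − 169.90974 = 1.4605610 u.
E_B = 1.4605610 × 931.494 = 1360.50 MeV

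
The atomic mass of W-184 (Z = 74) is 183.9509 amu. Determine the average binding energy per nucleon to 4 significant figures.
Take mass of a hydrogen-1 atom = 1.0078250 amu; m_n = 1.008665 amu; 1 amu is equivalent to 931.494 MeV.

The nucleus contains 74 protons and 184 − 74 = 110 neutrons.
Mass of separated nucleons = 74(1.0078250) + 110(1.008665) = 74.5790500 + 110.953150 = 185.5322000 amu
Δm = 185.5322000 − 183.9509 = 1.5813000 amu
Binding energy = Δm·c² = 1.5813000 × 931.494 MeV/amu = 1472.97 MeV
BE/A = 1472.97 MeV / 184 = 8.005 MeV/nucleon

8.005 MeV/nucleon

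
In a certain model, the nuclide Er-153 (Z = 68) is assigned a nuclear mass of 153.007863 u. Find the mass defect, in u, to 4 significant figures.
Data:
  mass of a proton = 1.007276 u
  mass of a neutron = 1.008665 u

1.223 u

Z = 68, so N = A − Z = 153 − 68 = 85.
Σm = 68·m_p + 85·m_n = 68.494768 + 85.736525 = 154.231293 u
The mass defect is 154.231293 − 153.007863 = 1.223430 u.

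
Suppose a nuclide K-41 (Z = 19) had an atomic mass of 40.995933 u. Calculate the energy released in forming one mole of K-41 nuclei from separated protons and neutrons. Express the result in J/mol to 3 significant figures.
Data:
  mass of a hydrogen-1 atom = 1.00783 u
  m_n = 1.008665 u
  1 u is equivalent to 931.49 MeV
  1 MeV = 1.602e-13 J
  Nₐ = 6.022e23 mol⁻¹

3.09e+13 J/mol

With 19 protons and 22 neutrons (A = 41):
Σm = 19·m(¹H) + 22·m_n = 19.14877 + 22.190630 = 41.339400 u
Mass defect Δm = 41.339400 − 40.995933 = 0.343467 u
Converting to energy: 0.343467 u × 931.49 MeV/u = 319.936 MeV
Per nucleus in joules: 319.936 MeV × 1.602e-13 J/MeV = 5.1254e-11 J
Per mole: 5.1254e-11 J × 6.022e23 mol⁻¹ = 3.0865e+13 J/mol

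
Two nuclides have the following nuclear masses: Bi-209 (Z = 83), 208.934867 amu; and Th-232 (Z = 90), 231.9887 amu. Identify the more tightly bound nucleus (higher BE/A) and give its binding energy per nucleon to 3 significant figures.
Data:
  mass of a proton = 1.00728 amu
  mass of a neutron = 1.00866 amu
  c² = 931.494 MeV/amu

Bi-209: Σm = 83(1.00728) + 126(1.00866) = 210.69540 amu; Δm = 1.760533 amu; E_B = 1639.93 MeV; E_B/A = 7.847 MeV
Th-232: Σm = 90(1.00728) + 142(1.00866) = 233.88492 amu; Δm = 1.89622 amu; E_B = 1766.3 MeV; E_B/A = 7.613 MeV
Bi-209 has the higher binding energy per nucleon, so it is the more tightly bound nucleus.

Bi-209; 7.85 MeV/nucleon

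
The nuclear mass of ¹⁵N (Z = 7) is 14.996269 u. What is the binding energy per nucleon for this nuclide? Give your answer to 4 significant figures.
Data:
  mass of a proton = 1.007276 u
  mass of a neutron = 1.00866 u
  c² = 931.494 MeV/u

Z = 7, so N = A − Z = 15 − 7 = 8.
Total constituent mass: 7 × 1.007276 + 8 × 1.00866 = 15.120212 u
Δm = 15.120212 − 14.996269 = 0.123943 u
Converting to energy: 0.123943 u × 931.494 MeV/u = 115.452 MeV
BE/A = 115.452 MeV / 15 = 7.697 MeV/nucleon

7.697 MeV/nucleon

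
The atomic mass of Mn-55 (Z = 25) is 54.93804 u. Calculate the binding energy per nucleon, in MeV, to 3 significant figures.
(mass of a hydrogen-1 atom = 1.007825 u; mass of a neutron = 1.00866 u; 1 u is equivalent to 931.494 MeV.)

8.76 MeV/nucleon

Σm = 25·m(¹H) + 30·m_n = 25.195625 + 30.25980 = 55.455425 u
Δm = 55.455425 − 54.93804 = 0.517385 u
Binding energy = Δm·c² = 0.517385 × 931.494 MeV/u = 481.941 MeV
Dividing by A = 55 gives 8.763 MeV per nucleon.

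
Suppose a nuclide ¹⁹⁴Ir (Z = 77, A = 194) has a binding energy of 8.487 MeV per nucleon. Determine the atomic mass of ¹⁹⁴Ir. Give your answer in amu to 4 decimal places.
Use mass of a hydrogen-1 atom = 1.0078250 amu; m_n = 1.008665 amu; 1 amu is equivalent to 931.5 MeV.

193.8488 amu

Total binding energy = 194 × 8.487 = 1646.478 MeV
Mass defect = 1646.478 MeV / (931.5 MeV/amu) = 1.767556 amu
Constituent mass = 77(1.0078250) + 117(1.008665) = 195.6163300 amu
Atomic mass = 195.6163300 − 1.767556 = 193.8487740 amu ≈ 193.8488 amu (to 4 decimal places)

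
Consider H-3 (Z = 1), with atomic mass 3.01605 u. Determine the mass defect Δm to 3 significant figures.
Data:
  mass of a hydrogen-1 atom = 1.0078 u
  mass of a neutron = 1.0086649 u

0.00908 u

Σm = 1·m(¹H) + 2·m_n = 1.0078 + 2.0173298 = 3.0251298 u
Δm = 3.0251298 − 3.01605 = 0.0090798 u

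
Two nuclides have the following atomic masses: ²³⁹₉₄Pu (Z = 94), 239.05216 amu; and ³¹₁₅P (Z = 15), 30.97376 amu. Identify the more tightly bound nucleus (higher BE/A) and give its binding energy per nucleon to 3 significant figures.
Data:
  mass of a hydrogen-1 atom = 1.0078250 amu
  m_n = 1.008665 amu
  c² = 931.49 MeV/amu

³¹₁₅P; 8.48 MeV/nucleon

²³⁹₉₄Pu: Σm = 94(1.0078250) + 145(1.008665) = 240.9919750 amu; Δm = 1.9398150 amu; E_B = 1806.9 MeV; E_B/A = 7.560 MeV
³¹₁₅P: Σm = 15(1.0078250) + 16(1.008665) = 31.2560150 amu; Δm = 0.2822550 amu; E_B = 262.92 MeV; E_B/A = 8.481 MeV
³¹₁₅P has the higher binding energy per nucleon, so it is the more tightly bound nucleus.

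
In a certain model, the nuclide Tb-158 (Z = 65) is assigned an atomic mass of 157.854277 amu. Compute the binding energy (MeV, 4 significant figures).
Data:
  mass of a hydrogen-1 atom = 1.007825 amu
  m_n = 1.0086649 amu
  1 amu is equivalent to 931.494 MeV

1360 MeV

Mass of separated nucleons = 65(1.007825) + 93(1.0086649) = 65.508625 + 93.8058357 = 159.3144607 amu
Δm = 159.3144607 − 157.854277 = 1.4601837 amu
Binding energy = Δm·c² = 1.4601837 × 931.494 MeV/amu = 1360.15 MeV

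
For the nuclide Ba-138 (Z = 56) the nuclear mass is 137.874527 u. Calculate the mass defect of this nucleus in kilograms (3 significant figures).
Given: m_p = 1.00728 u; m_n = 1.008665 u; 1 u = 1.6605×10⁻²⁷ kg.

2.07e-27 kg

Σm = 56·m_p + 82·m_n = 56.40768 + 82.710530 = 139.118210 u
The mass defect is 139.118210 − 137.874527 = 1.243683 u.
In SI units: 1.243683 u × 1.6605×10⁻²⁷ kg/u = 2.0651e-27 kg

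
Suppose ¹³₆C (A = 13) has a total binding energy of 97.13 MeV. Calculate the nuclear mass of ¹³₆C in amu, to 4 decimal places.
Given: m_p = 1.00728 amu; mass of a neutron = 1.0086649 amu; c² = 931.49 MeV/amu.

13.0001 amu

Mass defect = 97.13 MeV / (931.49 MeV/amu) = 0.104274 amu
Constituent mass = 6(1.00728) + 7(1.0086649) = 13.1043343 amu
Nuclear mass = 13.1043343 − 0.104274 = 13.0000603 amu ≈ 13.0001 amu (to 4 decimal places)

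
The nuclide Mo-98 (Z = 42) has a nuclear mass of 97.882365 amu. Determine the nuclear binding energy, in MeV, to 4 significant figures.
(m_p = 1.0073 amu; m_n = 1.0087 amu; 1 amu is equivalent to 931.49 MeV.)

Total constituent mass: 42 × 1.0073 + 56 × 1.0087 = 98.7938 amu
Δm = 98.7938 − 97.882365 = 0.911435 amu
Binding energy = Δm·c² = 0.911435 × 931.49 MeV/amu = 848.993 MeV

849.0 MeV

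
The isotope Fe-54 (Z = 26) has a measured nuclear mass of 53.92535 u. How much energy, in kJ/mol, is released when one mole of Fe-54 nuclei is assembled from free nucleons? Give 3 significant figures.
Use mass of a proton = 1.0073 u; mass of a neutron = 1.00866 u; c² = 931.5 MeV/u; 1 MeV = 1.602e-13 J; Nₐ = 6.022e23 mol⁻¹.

Total constituent mass: 26 × 1.0073 + 28 × 1.00866 = 54.43228 u
Δm = 54.43228 − 53.92535 = 0.50693 u
Binding energy = Δm·c² = 0.50693 × 931.5 MeV/u = 472.205 MeV
Per nucleus in joules: 472.205 MeV × 1.602e-13 J/MeV = 7.5647e-11 J
Per mole: 7.5647e-11 J × 6.022e23 mol⁻¹ = 4.5555e+13 J/mol

4.56e+10 kJ/mol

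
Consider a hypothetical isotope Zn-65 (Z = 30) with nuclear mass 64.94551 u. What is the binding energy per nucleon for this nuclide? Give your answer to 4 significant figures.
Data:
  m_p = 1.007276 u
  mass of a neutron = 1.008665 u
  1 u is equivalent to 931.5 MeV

The nucleus contains 30 protons and 65 − 30 = 35 neutrons.
Σm = 30·m_p + 35·m_n = 30.218280 + 35.303275 = 65.521555 u
The mass defect is 65.521555 − 64.94551 = 0.576045 u.
Converting to energy: 0.576045 u × 931.5 MeV/u = 536.586 MeV
Per nucleon: 536.586 / 65 = 8.255 MeV

8.255 MeV/nucleon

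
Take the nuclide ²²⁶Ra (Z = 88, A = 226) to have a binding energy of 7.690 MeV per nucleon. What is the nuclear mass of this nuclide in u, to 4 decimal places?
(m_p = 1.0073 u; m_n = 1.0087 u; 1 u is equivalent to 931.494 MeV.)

225.9772 u

Total binding energy = 226 × 7.690 = 1737.940 MeV
Mass defect = 1737.940 MeV / (931.494 MeV/u) = 1.865755 u
Constituent mass = 88(1.0073) + 138(1.0087) = 227.8430 u
Nuclear mass = 227.8430 − 1.865755 = 225.977245 u ≈ 225.9772 u (to 4 decimal places)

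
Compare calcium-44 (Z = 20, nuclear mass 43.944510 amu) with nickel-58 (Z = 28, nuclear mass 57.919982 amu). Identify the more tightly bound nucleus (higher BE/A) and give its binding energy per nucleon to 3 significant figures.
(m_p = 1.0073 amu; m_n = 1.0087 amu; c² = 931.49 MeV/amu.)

nickel-58; 8.76 MeV/nucleon

calcium-44: Σm = 20(1.0073) + 24(1.0087) = 44.3548 amu; Δm = 0.410290 amu; E_B = 382.18 MeV; E_B/A = 8.686 MeV
nickel-58: Σm = 28(1.0073) + 30(1.0087) = 58.4654 amu; Δm = 0.545418 amu; E_B = 508.051 MeV; E_B/A = 8.760 MeV
nickel-58 has the higher binding energy per nucleon, so it is the more tightly bound nucleus.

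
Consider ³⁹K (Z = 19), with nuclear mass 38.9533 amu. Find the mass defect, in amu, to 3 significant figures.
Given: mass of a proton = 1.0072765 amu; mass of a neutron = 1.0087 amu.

Z = 19, so N = A − Z = 39 − 19 = 20.
Mass of separated nucleons = 19(1.0072765) + 20(1.0087) = 19.1382535 + 20.1740 = 39.3122535 amu
Mass defect Δm = 39.3122535 − 38.9533 = 0.3589535 amu

0.359 amu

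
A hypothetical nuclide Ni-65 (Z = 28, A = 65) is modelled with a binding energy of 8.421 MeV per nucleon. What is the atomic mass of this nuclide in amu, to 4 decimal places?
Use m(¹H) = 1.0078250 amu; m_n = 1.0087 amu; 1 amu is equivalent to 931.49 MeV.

Total binding energy = 65 × 8.421 = 547.365 MeV
Mass defect = 547.365 MeV / (931.49 MeV/amu) = 0.587623 amu
Constituent mass = 28(1.0078250) + 37(1.0087) = 65.5410000 amu
Atomic mass = 65.5410000 − 0.587623 = 64.9533770 amu ≈ 64.9534 amu (to 4 decimal places)

64.9534 amu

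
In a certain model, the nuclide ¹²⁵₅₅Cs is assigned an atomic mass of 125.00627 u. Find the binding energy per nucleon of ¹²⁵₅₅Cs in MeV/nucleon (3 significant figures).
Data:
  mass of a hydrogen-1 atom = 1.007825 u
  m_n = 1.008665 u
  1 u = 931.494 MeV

7.68 MeV/nucleon

Total constituent mass: 55 × 1.007825 + 70 × 1.008665 = 126.036925 u
Δm = 126.036925 − 125.00627 = 1.030655 u
E_B = 1.030655 × 931.494 = 960.049 MeV
Per nucleon: 960.049 / 125 = 7.680 MeV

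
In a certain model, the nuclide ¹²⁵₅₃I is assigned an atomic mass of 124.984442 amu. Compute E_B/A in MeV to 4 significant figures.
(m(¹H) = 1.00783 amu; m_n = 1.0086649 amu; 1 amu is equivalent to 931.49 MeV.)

Mass of separated nucleons = 53(1.00783) + 72(1.0086649) = 53.41499 + 72.6238728 = 126.0388628 amu
Mass defect Δm = 126.0388628 − 124.984442 = 1.0544208 amu
Converting to energy: 1.0544208 amu × 931.49 MeV/amu = 982.182 MeV
Dividing by A = 125 gives 7.857 MeV per nucleon.

7.857 MeV/nucleon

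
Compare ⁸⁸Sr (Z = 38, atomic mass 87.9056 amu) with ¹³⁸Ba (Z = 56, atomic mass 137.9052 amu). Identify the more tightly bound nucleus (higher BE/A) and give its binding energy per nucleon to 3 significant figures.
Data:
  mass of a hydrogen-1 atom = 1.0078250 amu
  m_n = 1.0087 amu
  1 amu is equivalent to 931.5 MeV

⁸⁸Sr: Σm = 38(1.0078250) + 50(1.0087) = 88.7323500 amu; Δm = 0.8267500 amu; E_B = 770.12 MeV; E_B/A = 8.751 MeV
¹³⁸Ba: Σm = 56(1.0078250) + 82(1.0087) = 139.1516000 amu; Δm = 1.2464000 amu; E_B = 1161.0 MeV; E_B/A = 8.413 MeV
⁸⁸Sr has the higher binding energy per nucleon, so it is the more tightly bound nucleus.

⁸⁸Sr; 8.75 MeV/nucleon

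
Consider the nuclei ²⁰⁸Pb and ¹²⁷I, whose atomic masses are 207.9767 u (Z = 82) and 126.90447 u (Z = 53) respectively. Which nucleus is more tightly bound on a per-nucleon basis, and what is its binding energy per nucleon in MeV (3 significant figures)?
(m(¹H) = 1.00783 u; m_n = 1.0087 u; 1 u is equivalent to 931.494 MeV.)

²⁰⁸Pb: Σm = 82(1.00783) + 126(1.0087) = 209.73826 u; Δm = 1.76156 u; E_B = 1640.9 MeV; E_B/A = 7.889 MeV
¹²⁷I: Σm = 53(1.00783) + 74(1.0087) = 128.05879 u; Δm = 1.15432 u; E_B = 1075.2 MeV; E_B/A = 8.466 MeV
¹²⁷I has the higher binding energy per nucleon, so it is the more tightly bound nucleus.

¹²⁷I; 8.47 MeV/nucleon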